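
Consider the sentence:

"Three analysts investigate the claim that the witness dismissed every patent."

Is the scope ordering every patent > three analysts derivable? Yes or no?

*every patent* is embedded in the complex NP *the claim that the witness dismissed every patent*.
Since the clause is the complement of a nominal head, the CNPC blocks scope extraction.
So *every patent* cannot raise high enough to outscope *three analysts*; only the surface ordering *three analysts* > *every patent* is available.

No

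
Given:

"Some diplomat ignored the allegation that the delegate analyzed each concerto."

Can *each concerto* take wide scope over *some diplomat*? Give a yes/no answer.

No

The DP *each concerto* is contained in the complex NP *the allegation that the delegate analyzed each concerto*.
The complex NP is opaque for QR — the quantifier is frozen inside the noun's complement.
So *each concerto* cannot raise to a position above *some diplomat*.
(Only the surface reading survives: one fixed diplomat with respect to all the relevant concertos.)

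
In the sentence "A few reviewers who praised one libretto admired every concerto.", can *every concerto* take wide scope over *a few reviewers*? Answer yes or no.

Although the sentence contains a relative clause (*who praised one libretto*), *every concerto* is outside it, in the matrix VP.
No island intervenes, so both surface and inverse scope are derivable.

Yes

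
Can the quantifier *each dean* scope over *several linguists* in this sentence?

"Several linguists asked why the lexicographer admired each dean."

No

*each dean* occurs within the embedded question *why the lexicographer admired each dean*.
QR across an interrogative CP boundary is ruled out as a wh-island violation.
*each dean* > *several linguists* would require crossing that boundary, which is illicit.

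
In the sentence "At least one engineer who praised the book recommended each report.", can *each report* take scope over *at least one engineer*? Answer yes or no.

The RC *who praised the book* is an island, but *each report* is not inside it — it is the matrix object, a clausemate of *at least one engineer*.
QR within a single clause is free, so the lower quantifier may take scope over the higher one.

Yes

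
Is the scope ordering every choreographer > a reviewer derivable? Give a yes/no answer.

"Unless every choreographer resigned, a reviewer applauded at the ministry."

No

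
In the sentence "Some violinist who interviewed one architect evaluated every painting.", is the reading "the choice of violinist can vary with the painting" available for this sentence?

Yes

The paraphrase describes the scope ordering *every painting* > *some violinist*.
The relative clause *who interviewed one architect* modifies *some violinist*, but *every painting* is not inside that relative clause — it is an argument of the matrix verb.
Since no island is crossed, the inverse ordering is licensed alongside surface scope.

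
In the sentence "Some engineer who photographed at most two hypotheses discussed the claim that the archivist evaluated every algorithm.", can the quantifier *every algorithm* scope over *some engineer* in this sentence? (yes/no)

No

*every algorithm* sits inside the complex NP *the claim that the archivist evaluated every algorithm*.
Noun-complement clauses are scope islands (the Complex NP Constraint): a quantifier inside one cannot scope into the matrix.
There is no licit LF on which *every algorithm* c-commands *some engineer*.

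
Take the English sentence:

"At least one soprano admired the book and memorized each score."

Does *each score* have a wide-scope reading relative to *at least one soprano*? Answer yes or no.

The target quantifier *each score* is part of one conjunct of the coordinate structure (*memorized each score*).
QR out of a conjunct would have to apply non-ATB, which the CSC forbids.
There is no licit LF on which *each score* c-commands *at least one soprano*.
(Only the surface reading survives: one fixed soprano with respect to all the relevant scores.)

No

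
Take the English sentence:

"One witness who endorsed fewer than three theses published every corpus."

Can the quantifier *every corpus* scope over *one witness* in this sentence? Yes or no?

Although the sentence contains a relative clause (*who endorsed fewer than three theses*), *every corpus* is outside it, in the matrix VP.
Ordinary QR to a clause-peripheral position gives the wide-scope LF for the lower DP.

Yes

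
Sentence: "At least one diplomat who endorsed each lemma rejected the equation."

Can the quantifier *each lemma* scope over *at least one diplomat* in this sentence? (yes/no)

No

*each lemma* occurs within the relative clause *who endorsed each lemma*.
Quantifiers inside a relative clause are trapped there; the RC boundary blocks QR.
So *each lemma* cannot raise to a position above *at least one diplomat*.
(Only the surface reading survives: one fixed diplomat with respect to all the relevant lemmas.)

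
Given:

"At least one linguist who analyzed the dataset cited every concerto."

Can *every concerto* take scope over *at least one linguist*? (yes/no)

*every concerto* sits in the matrix clause, not in the relative clause on *at least one linguist*.
Since no island is crossed, the inverse ordering is licensed alongside surface scope.

Yes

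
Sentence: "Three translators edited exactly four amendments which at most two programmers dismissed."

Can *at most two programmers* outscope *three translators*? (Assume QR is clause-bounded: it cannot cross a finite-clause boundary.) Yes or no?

No

The DP *at most two programmers* is contained in the relative clause *which at most two programmers dismissed* modifying *exactly four amendments*.
The relative clause forms an island for QR, so the quantifier is confined to the head noun's restrictor.
Hence only narrow scope for *at most two programmers* (under *three translators*) survives.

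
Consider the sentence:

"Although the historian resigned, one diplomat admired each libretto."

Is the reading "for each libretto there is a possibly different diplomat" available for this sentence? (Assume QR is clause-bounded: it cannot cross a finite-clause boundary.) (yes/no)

The paraphrase describes the scope ordering *each libretto* > *one diplomat*.
Although there is an adjunct clause, *each libretto* is in the main clause, not inside the adjunct.
Nothing blocks QR of the lower DP to a position above the higher one, so inverse scope is available.

Yes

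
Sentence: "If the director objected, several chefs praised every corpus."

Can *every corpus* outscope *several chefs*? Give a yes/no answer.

Yes

The adjunct clause does not contain *every corpus*, which is the matrix object.
With no island boundary between them, the object can take inverse scope over the subject via ordinary QR within the clause.
So *every corpus* > *several chefs* is among the available readings.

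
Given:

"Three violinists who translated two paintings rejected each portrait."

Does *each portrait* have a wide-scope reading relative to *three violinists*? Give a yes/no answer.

Yes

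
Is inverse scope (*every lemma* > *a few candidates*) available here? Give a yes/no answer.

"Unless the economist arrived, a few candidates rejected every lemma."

Neither queried DP is inside the adjunct, so the adjunct-island constraint does not apply.
Ordinary QR to a clause-peripheral position gives the wide-scope LF for the lower DP.

Yes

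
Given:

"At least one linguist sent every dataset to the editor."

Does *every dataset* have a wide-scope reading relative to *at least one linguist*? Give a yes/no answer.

Yes

*at least one linguist* and *every dataset* are co-arguments of the matrix verb, with nothing but a clause-internal boundary between them.
No island intervenes, so both surface and inverse scope are derivable.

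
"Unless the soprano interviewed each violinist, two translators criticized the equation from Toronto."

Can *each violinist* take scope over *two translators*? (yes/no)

No

*each violinist* sits inside the adjunct clause *unless the soprano interviewed each violinist*.
Scope out of an adjunct clause is unavailable: QR respects the adjunct-island constraint.
So the wide-scope reading for *each violinist* is blocked.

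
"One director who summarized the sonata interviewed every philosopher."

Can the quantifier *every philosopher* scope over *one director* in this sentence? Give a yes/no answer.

*every philosopher* is a matrix argument; only *one director* is modified by the relative clause *who summarized the sonata*, so the RC island is irrelevant to the target quantifier.
QR within a single clause is free, so the lower quantifier may take scope over the higher one.

Yes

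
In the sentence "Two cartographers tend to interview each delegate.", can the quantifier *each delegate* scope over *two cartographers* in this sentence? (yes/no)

Yes

*each delegate* is the object of the infinitival complement of a raising predicate; raising infinitives are transparent for QR, so the two DPs are in effect clausemates.
QR within a single clause is free, so the lower quantifier may take scope over the higher one.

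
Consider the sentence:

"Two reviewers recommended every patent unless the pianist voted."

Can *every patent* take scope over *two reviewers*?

The adjunct clause does not contain *every patent*, which is the matrix object.
Ordinary QR to a clause-peripheral position gives the wide-scope LF for the lower DP.

Yes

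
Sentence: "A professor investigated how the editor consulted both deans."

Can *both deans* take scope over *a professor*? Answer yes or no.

No

*both deans* is embedded in the embedded question *how the editor consulted both deans*.
QR across an interrogative CP boundary is ruled out as a wh-island violation.
*both deans* > *a professor* would require crossing that boundary, which is illicit.
(Only the surface reading survives: one fixed professor with respect to all the relevant deans.)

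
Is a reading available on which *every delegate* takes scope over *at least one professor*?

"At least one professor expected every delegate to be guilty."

*every delegate* is the subject of an ECM infinitive — the infinitival complement of an ECM verb is not a scope island, so *every delegate* can raise into the matrix clause.
No island intervenes, so both surface and inverse scope are derivable.
So *every delegate* > *at least one professor* is among the available readings.

Yes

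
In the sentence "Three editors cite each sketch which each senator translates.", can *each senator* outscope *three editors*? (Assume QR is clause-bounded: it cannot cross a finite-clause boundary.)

No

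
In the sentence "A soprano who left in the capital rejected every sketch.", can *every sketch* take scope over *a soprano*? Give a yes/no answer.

Yes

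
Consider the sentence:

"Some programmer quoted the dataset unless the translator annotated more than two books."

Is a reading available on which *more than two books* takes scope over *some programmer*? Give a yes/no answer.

Structurally, *more than two books* is inside the adjunct clause *unless the translator annotated more than two books*.
Adverbial clauses are not L-marked, so they are barriers for QR — the quantifier cannot escape the adjunct.
*more than two books* > *some programmer* would require crossing that boundary, which is illicit.

No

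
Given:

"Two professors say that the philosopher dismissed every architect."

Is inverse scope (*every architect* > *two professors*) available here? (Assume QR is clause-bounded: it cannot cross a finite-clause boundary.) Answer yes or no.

No

The target quantifier *every architect* is part of the finite complement clause *that the philosopher dismissed every architect*.
Given the clause-boundedness assumption, QR cannot cross the finite CP into the matrix.
So *every architect* cannot raise to a position above *two professors*.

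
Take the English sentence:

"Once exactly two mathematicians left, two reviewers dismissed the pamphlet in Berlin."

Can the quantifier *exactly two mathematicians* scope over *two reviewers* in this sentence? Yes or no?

*exactly two mathematicians* occurs within the adjunct clause *once exactly two mathematicians left*.
Adverbial clauses are not L-marked, so they are barriers for QR — the quantifier cannot escape the adjunct.
*exactly two mathematicians* > *two reviewers* would require crossing that boundary, which is illicit.

No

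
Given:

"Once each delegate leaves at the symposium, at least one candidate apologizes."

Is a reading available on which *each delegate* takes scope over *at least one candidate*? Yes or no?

No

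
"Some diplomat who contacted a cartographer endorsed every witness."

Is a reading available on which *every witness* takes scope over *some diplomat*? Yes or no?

*every witness* is a matrix argument; only *some diplomat* is modified by the relative clause *who contacted a cartographer*, so the RC island is irrelevant to the target quantifier.
Nothing blocks QR of the lower DP to a position above the higher one, so inverse scope is available.

Yes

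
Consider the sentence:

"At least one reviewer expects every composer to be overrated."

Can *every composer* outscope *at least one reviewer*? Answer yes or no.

*every composer* is the subject of an ECM infinitive — the infinitival complement of an ECM verb is not a scope island, so *every composer* can raise into the matrix clause.
Nothing blocks QR of the lower DP to a position above the higher one, so inverse scope is available.

Yes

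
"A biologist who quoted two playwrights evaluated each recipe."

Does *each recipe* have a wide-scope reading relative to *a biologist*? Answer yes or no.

Yes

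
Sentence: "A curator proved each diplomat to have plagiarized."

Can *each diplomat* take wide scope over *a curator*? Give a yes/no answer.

*each diplomat* is an ECM subject; ECM complements are not islands, and the embedded quantifier may take matrix scope.
No island intervenes, so both surface and inverse scope are derivable.

Yes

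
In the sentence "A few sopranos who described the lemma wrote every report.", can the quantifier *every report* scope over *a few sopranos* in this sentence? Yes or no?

The RC *who described the lemma* is an island, but *every report* is not inside it — it is the matrix object, a clausemate of *a few sopranos*.
No island intervenes, so both surface and inverse scope are derivable.

Yes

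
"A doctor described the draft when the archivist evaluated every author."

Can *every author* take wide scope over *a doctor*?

No

The DP *every author* is contained in the adjunct clause *when the archivist evaluated every author*.
Adjuncts are opaque for quantifier raising; a quantifier in an adjunct stays inside it.
The inverse ordering *every author* > *a doctor* is therefore underivable.
(Only the surface reading survives: one fixed doctor with respect to all the relevant authors.)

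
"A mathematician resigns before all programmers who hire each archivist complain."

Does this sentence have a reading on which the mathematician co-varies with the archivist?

No

This is the *each archivist* > *a mathematician* reading.
Structurally, *each archivist* is inside the relative clause *who hire each archivist*, which is itself inside the adjunct *before all programmers who hire each archivist complain*.
Two island boundaries intervene — the relative clause and the adjunct. Either alone would block QR.
So *each archivist* cannot raise to a position above *a mathematician*.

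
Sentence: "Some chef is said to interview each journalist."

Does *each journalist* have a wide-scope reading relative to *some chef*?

Infinitival complements of raising predicates do not block QR; *each journalist* and *some chef* are effectively clausemates.
Since no island is crossed, the inverse ordering is licensed alongside surface scope.

Yes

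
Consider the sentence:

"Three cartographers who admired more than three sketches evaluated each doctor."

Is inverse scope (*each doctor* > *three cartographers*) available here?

Yes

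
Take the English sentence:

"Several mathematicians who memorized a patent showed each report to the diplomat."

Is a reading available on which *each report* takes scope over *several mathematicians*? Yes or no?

The RC *who memorized a patent* is an island, but *each report* is not inside it — it is the matrix object, a clausemate of *several mathematicians*.
Nothing blocks QR of the lower DP to a position above the higher one, so inverse scope is available.
The sentence is scopally ambiguous between *several mathematicians* > *each report* and *each report* > *several mathematicians*.

Yes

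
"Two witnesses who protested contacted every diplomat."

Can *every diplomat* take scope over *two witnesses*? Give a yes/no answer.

The relative clause *who protested* modifies *two witnesses*, but *every diplomat* is not inside that relative clause — it is an argument of the matrix verb.
Clause-internal QR can adjoin the lower DP above the subject, yielding the inverse reading.

Yes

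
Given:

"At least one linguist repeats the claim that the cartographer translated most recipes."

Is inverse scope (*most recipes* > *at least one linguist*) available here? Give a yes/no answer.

No

*most recipes* sits inside the complex NP *the claim that the cartographer translated most recipes*.
A that-clause complement to a noun is an island; QR cannot cross the NP boundary.
*most recipes* is confined to the island and cannot take scope over *at least one linguist*.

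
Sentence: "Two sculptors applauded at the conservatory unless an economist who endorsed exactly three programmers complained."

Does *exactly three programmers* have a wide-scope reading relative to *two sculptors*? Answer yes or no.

The DP *exactly three programmers* is contained in the relative clause *who endorsed exactly three programmers*, which is itself inside the adjunct *unless an economist who endorsed exactly three programmers complained*.
Two island boundaries intervene — the relative clause and the adjunct. Either alone would block QR.
*exactly three programmers* > *two sculptors* would require crossing that boundary, which is illicit.

No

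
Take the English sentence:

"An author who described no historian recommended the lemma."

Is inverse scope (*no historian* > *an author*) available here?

The target quantifier *no historian* is part of the relative clause *who described no historian*.
QR out of a relative clause is ruled out by the relative-clause island constraint.
So *no historian* cannot raise high enough to outscope *an author*; only the surface ordering *an author* > *no historian* is available.

No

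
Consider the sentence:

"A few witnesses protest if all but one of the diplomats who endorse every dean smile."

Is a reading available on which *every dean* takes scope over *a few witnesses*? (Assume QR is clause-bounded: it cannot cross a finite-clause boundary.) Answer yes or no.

The target quantifier *every dean* is part of the relative clause *who endorse every dean*, which is itself inside the adjunct *if all but one of the diplomats who endorse every dean smile*.
Nested islands: the RC island is itself inside an adjunct island, so wide scope is doubly excluded.
So *every dean* cannot raise high enough to outscope *a few witnesses*; only the surface ordering *a few witnesses* > *every dean* is available.

No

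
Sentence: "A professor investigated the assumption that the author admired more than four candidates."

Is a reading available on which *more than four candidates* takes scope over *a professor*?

No

The DP *more than four candidates* is contained in the complex NP *the assumption that the author admired more than four candidates*.
Since the clause is the complement of a nominal head, the CNPC blocks scope extraction.
Hence only narrow scope for *more than four candidates* (under *a professor*) survives.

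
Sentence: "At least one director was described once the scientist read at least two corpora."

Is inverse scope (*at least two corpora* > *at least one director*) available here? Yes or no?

No

*at least two corpora* occurs within the adjunct clause *once the scientist read at least two corpora*.
Since the clause is an adjunct (not a complement), the Adjunct Condition blocks QR across its edge.
So the wide-scope reading for *at least two corpora* is blocked.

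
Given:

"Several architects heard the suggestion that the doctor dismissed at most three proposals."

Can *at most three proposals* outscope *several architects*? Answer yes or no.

No

The target quantifier *at most three proposals* is part of the complex NP *the suggestion that the doctor dismissed at most three proposals*.
Noun-complement clauses are scope islands (the Complex NP Constraint): a quantifier inside one cannot scope into the matrix.
So the wide-scope reading for *at most three proposals* is blocked.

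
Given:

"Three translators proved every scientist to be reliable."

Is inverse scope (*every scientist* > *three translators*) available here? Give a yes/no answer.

ECM infinitives lack a CP barrier, so *every scientist* can QR over the matrix subject *three translators*.
Ordinary QR to a clause-peripheral position gives the wide-scope LF for the lower DP.

Yes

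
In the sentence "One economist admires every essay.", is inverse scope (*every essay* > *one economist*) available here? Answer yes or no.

Yes

*one economist* and *every essay* are co-arguments of the matrix verb, with nothing but a clause-internal boundary between them.
No island intervenes, so both surface and inverse scope are derivable.
Both orderings are possible: *one economist* > *every essay* and *every essay* > *one economist*.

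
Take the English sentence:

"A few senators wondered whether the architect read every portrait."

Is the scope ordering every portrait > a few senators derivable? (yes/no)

*every portrait* occurs within the embedded question *whether the architect read every portrait*.
The wh-island constraint blocks QR out of an embedded interrogative.
*every portrait* is confined to the island and cannot take scope over *a few senators*.

No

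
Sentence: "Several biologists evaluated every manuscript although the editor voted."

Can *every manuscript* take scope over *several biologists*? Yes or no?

Yes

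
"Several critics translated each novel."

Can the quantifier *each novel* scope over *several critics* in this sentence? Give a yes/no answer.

Yes

*each novel* and *several critics* are in the same minimal clause.
QR within a single clause is free, so the lower quantifier may take scope over the higher one.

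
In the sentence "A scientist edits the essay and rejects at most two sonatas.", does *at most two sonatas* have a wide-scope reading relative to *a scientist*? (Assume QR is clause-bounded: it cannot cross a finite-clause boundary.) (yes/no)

Structurally, *at most two sonatas* is inside one conjunct of the coordinate structure (*rejects at most two sonatas*).
QR out of a conjunct would have to apply non-ATB, which the CSC forbids.
So *at most two sonatas* cannot raise high enough to outscope *a scientist*; only the surface ordering *a scientist* > *at most two sonatas* is available.

No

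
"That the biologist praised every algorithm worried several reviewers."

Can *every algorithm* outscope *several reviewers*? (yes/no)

No

*every algorithm* is embedded in the sentential subject *that the biologist praised every algorithm*.
Clausal subjects are scope islands; QR from inside the subject into the matrix is barred.
So the wide-scope reading for *every algorithm* is blocked.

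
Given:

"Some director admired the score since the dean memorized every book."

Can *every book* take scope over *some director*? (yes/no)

No

The target quantifier *every book* is part of the adjunct clause *since the dean memorized every book*.
Adverbial clauses are not L-marked, so they are barriers for QR — the quantifier cannot escape the adjunct.
Hence only narrow scope for *every book* (under *some director*) survives.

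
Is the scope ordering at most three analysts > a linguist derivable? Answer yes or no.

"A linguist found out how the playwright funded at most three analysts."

No

*at most three analysts* sits inside the embedded question *how the playwright funded at most three analysts*.
An indirect question is a wh-island; the filled [Spec,CP] blocks QR across the CP edge.
*at most three analysts* > *a linguist* would require crossing that boundary, which is illicit.
(Only the surface reading survives: one fixed linguist with respect to all the relevant analysts.)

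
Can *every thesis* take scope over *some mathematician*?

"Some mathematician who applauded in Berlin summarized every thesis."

Yes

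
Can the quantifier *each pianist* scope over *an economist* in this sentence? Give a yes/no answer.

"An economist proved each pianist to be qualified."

*each pianist* is an ECM subject; ECM complements are not islands, and the embedded quantifier may take matrix scope.
With no island boundary between them, the object can take inverse scope over the subject via ordinary QR within the clause.
The sentence is scopally ambiguous between *an economist* > *each pianist* and *each pianist* > *an economist*.

Yes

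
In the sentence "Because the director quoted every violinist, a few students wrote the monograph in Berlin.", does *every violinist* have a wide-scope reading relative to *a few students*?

*every violinist* is embedded in the adjunct clause *because the director quoted every violinist*.
Adjunct clauses are scope islands: a quantifier inside an adjunct cannot raise into the matrix clause.
There is no licit LF on which *every violinist* c-commands *a few students*.

No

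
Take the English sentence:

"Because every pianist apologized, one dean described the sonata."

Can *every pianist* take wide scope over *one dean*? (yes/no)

No

*every pianist* is embedded in the adjunct clause *because every pianist apologized*.
Adverbial clauses are not L-marked, so they are barriers for QR — the quantifier cannot escape the adjunct.
The ordering *every pianist* > *one dean* is therefore underivable.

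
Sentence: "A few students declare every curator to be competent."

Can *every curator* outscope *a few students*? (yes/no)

ECM infinitives lack a CP barrier, so *every curator* can QR over the matrix subject *a few students*.
Ordinary QR to a clause-peripheral position gives the wide-scope LF for the lower DP.

Yes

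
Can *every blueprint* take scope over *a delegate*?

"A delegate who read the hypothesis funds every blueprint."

*every blueprint* is a matrix argument; only *a delegate* is modified by the relative clause *who read the hypothesis*, so the RC island is irrelevant to the target quantifier.
Since no island is crossed, the inverse ordering is licensed alongside surface scope.

Yes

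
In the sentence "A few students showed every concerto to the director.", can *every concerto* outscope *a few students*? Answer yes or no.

Both DPs are arguments of the same predicate; there is no clause or island boundary between them.
QR within a single clause is free, so the lower quantifier may take scope over the higher one.

Yes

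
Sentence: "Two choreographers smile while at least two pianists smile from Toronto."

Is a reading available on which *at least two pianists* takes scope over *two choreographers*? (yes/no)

The target quantifier *at least two pianists* is part of the adjunct clause *while at least two pianists smile from Toronto*.
Since the clause is an adjunct (not a complement), the Adjunct Condition blocks QR across its edge.
*at least two pianists* > *two choreographers* would require crossing that boundary, which is illicit.

No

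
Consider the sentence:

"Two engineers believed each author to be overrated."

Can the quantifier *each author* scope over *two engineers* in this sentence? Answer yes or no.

Yes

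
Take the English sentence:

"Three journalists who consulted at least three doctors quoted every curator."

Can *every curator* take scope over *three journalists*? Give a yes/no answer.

Although the sentence contains a relative clause (*who consulted at least three doctors*), *every curator* is outside it, in the matrix VP.
Nothing blocks QR of the lower DP to a position above the higher one, so inverse scope is available.
Both orderings are possible: *three journalists* > *every curator* and *every curator* > *three journalists*.

Yes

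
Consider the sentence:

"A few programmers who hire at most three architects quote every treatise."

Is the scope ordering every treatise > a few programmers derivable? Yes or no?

Yes

The RC *who hire at most three architects* is an island, but *every treatise* is not inside it — it is the matrix object, a clausemate of *a few programmers*.
With no island boundary between them, the object can take inverse scope over the subject via ordinary QR within the clause.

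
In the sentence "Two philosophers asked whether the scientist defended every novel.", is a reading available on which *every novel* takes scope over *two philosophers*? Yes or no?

Structurally, *every novel* is inside the embedded question *whether the scientist defended every novel*.
The wh-island constraint blocks QR out of an embedded interrogative.
Hence only narrow scope for *every novel* (under *two philosophers*) survives.

No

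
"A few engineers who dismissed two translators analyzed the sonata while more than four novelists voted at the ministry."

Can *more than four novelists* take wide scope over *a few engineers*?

The target quantifier *more than four novelists* is part of the adjunct clause *while more than four novelists voted at the ministry*.
Adjunct clauses are scope islands: a quantifier inside an adjunct cannot raise into the matrix clause.
The inverse ordering *more than four novelists* > *a few engineers* is therefore underivable.

No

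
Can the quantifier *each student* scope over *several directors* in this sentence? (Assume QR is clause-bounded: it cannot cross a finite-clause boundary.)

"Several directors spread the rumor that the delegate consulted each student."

No

The target quantifier *each student* is part of the complex NP *the rumor that the delegate consulted each student*.
Since the clause is the complement of a nominal head, the CNPC blocks scope extraction.
Hence only narrow scope for *each student* (under *several directors*) survives.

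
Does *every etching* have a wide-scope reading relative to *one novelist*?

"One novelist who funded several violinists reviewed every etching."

Yes

The relative clause *who funded several violinists* modifies *one novelist*, but *every etching* is not inside that relative clause — it is an argument of the matrix verb.
Nothing blocks QR of the lower DP to a position above the higher one, so inverse scope is available.
The sentence is scopally ambiguous between *one novelist* > *every etching* and *every etching* > *one novelist*.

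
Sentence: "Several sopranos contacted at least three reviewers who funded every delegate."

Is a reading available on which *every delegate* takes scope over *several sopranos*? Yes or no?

No

*every delegate* occurs within the relative clause *who funded every delegate* modifying *at least three reviewers*.
Relative clauses block scope extraction: QR cannot target a position outside the modified NP.
So the wide-scope reading for *every delegate* is blocked.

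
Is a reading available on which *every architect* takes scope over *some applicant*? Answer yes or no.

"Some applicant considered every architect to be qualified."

Yes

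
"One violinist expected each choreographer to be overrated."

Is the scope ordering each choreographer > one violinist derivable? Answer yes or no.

Yes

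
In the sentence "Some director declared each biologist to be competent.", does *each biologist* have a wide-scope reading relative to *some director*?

Yes

*each biologist* is the subject of an ECM infinitive — the infinitival complement of an ECM verb is not a scope island, so *each biologist* can raise into the matrix clause.
Ordinary QR to a clause-peripheral position gives the wide-scope LF for the lower DP.
Both orderings are possible: *some director* > *each biologist* and *each biologist* > *some director*.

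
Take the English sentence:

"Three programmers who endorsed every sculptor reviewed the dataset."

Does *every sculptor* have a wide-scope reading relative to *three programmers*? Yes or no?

No

*every sculptor* is embedded in the relative clause *who endorsed every sculptor*.
A relative clause is a scope island — quantifier raising cannot cross its boundary.
So *every sculptor* cannot raise high enough to outscope *three programmers*; only the surface ordering *three programmers* > *every sculptor* is available.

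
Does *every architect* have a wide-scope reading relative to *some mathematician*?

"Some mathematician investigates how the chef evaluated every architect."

No

The target quantifier *every architect* is part of the embedded question *how the chef evaluated every architect*.
An indirect question is a wh-island; the filled [Spec,CP] blocks QR across the CP edge.
*every architect* > *some mathematician* would require crossing that boundary, which is illicit.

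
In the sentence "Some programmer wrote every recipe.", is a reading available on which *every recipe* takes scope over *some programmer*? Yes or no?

Yes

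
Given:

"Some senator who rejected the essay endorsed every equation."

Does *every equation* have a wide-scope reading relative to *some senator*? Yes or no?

The relative clause *who rejected the essay* modifies *some senator*, but *every equation* is not inside that relative clause — it is an argument of the matrix verb.
With no island boundary between them, the object can take inverse scope over the subject via ordinary QR within the clause.

Yes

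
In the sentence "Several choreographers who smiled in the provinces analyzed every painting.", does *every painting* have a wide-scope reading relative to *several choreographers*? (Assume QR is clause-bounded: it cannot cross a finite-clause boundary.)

The RC *who smiled in the provinces* is an island, but *every painting* is not inside it — it is the matrix object, a clausemate of *several choreographers*.
Clause-internal QR can adjoin the lower DP above the subject, yielding the inverse reading.

Yes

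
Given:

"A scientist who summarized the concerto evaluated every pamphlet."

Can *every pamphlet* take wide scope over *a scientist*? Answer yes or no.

Yes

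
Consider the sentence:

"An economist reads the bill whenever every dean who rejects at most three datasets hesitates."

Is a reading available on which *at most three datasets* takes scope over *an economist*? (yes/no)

No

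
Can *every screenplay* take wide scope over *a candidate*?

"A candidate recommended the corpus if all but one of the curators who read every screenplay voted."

No

The target quantifier *every screenplay* is part of the relative clause *who read every screenplay*, which is itself inside the adjunct *if all but one of the curators who read every screenplay voted*.
Even if one barrier were somehow void, the other would still block QR.
The inverse ordering *every screenplay* > *a candidate* is therefore underivable.
(Only the surface reading survives: one fixed candidate with respect to all the relevant screenplays.)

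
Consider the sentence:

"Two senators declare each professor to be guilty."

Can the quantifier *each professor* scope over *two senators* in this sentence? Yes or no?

Yes

ECM infinitives lack a CP barrier, so *each professor* can QR over the matrix subject *two senators*.
Since no island is crossed, the inverse ordering is licensed alongside surface scope.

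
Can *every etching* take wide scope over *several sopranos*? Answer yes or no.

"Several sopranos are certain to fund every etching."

Yes

Infinitival complements of raising predicates do not block QR; *every etching* and *several sopranos* are effectively clausemates.
Clause-internal QR can adjoin the lower DP above the subject, yielding the inverse reading.
So *every etching* > *several sopranos* is among the available readings.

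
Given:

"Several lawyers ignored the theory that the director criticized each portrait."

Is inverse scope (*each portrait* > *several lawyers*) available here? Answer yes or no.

Structurally, *each portrait* is inside the complex NP *the theory that the director criticized each portrait*.
Since the clause is the complement of a nominal head, the CNPC blocks scope extraction.
*each portrait* > *several lawyers* would require crossing that boundary, which is illicit.

No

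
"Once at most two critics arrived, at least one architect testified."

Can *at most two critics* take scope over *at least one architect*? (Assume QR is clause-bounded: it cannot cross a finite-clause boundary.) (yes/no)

*at most two critics* is embedded in the adjunct clause *once at most two critics arrived*.
The adjunct-island constraint bars QR out of an adverbial clause.
The ordering *at most two critics* > *at least one architect* is therefore underivable.

No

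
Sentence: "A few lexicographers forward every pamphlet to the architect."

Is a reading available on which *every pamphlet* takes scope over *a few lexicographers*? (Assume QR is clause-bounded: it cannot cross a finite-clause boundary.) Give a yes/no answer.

Yes

Both DPs are arguments of the same predicate; there is no clause or island boundary between them.
Clause-internal QR can adjoin the lower DP above the subject, yielding the inverse reading.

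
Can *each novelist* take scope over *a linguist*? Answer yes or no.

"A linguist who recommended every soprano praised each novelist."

Yes

*each novelist* is a matrix argument; only *a linguist* is modified by the relative clause *who recommended every soprano*, so the RC island is irrelevant to the target quantifier.
With no island boundary between them, the object can take inverse scope over the subject via ordinary QR within the clause.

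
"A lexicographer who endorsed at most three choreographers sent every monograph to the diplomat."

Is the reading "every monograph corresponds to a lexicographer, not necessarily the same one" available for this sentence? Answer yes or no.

This is the *every monograph* > *a lexicographer* reading.
The RC *who endorsed at most three choreographers* is an island, but *every monograph* is not inside it — it is the matrix object, a clausemate of *a lexicographer*.
With no island boundary between them, the object can take inverse scope over the subject via ordinary QR within the clause.

Yes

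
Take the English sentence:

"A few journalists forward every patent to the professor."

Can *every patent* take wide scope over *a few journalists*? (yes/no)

*every patent* and *a few journalists* are in the same minimal clause.
Ordinary QR to a clause-peripheral position gives the wide-scope LF for the lower DP.
The sentence is scopally ambiguous between *a few journalists* > *every patent* and *every patent* > *a few journalists*.

Yes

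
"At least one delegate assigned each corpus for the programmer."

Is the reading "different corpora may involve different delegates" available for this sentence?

Yes

The described interpretation is the *each corpus* > *at least one delegate* scoping.
*each corpus* is the matrix object and *at least one delegate* the matrix subject; the two are clausemates.
QR within a single clause is free, so the lower quantifier may take scope over the higher one.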